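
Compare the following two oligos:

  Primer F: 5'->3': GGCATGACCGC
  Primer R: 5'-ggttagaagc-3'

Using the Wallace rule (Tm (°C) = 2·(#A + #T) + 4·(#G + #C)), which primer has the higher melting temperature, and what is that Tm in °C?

Primer F, 38°C

Primer F: A+T=3, G+C=8 → Tm = 2(3)+4(8) = 38°C
Primer R: A+T=5, G+C=5 → Tm = 2(5)+4(5) = 30°C
38°C vs 30°C → primer F is higher.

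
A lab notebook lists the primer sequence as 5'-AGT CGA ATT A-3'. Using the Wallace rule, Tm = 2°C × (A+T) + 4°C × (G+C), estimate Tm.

26°C

Base counts: A=4, T=3, G=2, C=1
A+T = 7, G+C = 3
Tm = 4·3 + 2·7 = 12 + 14 = 26°C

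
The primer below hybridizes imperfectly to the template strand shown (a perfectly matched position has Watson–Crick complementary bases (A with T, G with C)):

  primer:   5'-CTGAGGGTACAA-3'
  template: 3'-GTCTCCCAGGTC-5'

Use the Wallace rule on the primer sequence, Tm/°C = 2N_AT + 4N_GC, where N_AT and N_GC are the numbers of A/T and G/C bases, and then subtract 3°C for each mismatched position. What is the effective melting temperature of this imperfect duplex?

Primer base counts: A=4, T=2, G=4, C=2 → A+T=6, G+C=6
Perfect-match Tm = 2(6) + 4(6) = 12 + 24 = 36°C
Mismatches (positions where the bases are not complementary): 3 (at positions 2, 9, 12)
Effective Tm = 36 − 3×3 = 36 − 9 = 27°C

27°C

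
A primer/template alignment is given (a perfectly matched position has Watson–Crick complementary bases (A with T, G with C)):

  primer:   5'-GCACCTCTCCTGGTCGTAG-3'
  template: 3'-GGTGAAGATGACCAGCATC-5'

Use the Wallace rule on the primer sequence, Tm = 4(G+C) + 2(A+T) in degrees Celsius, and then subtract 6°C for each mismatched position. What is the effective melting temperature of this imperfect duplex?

44°C

Primer base counts: A=2, T=5, G=5, C=7 → A+T=7, G+C=12
Perfect-match Tm = 2(7) + 4(12) = 14 + 48 = 62°C
Mismatches (positions where the bases are not complementary): 3 (at positions 1, 5, 9)
Effective Tm = 62 − 3×6 = 62 − 18 = 44°C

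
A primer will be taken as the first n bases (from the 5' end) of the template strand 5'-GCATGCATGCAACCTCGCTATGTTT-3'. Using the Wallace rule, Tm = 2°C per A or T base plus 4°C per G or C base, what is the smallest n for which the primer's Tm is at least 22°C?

n = 7

First 6 bases: GCATGC → Tm = 20°C (< 22°C)
First 7 bases: GCATGCA → Tm = 22°C (≥ 22°C)
Each additional base adds 2°C (A/T) or 4°C (G/C), so Tm is non-decreasing in n; n = 7 is the first length to reach 22°C.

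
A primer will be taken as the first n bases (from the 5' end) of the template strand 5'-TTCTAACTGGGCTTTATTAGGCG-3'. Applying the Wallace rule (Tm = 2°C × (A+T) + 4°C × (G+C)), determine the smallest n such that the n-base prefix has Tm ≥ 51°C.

First 19 bases: TTCTAACTGGGCTTTATTA → Tm = 50°C (< 51°C)
First 20 bases: TTCTAACTGGGCTTTATTAG → Tm = 54°C (≥ 51°C)
Each additional base adds 2°C (A/T) or 4°C (G/C), so Tm is non-decreasing in n; n = 20 is the first length to reach 51°C.

n = 20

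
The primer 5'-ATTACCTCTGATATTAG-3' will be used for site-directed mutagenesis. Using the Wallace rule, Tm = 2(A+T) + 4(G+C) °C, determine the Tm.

Counting bases: T=7, G=2, A=5, C=3
So N_AT = 12 and N_GC = 5.
Tm = 4·5 + 2·12 = 20 + 24 = 44°C

44°C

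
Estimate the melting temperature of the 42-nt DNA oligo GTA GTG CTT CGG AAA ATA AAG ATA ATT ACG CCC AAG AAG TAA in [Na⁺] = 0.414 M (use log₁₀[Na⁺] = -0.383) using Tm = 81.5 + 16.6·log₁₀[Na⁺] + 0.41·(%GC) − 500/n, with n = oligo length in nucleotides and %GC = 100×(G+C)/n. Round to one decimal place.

Length n = 42. G=9, A=18, T=9, C=6
G+C = 15, so %GC = 15/42 × 100 = 35.714%
Salt term: 16.6 × (-0.383) = -6.358
GC term: 0.41 × 35.714 = 14.643; length term: −500/42 = −11.905
Tm = 81.5 + (-6.358) + 14.643 − 11.905 = 77.88 → 77.9°C

77.9°C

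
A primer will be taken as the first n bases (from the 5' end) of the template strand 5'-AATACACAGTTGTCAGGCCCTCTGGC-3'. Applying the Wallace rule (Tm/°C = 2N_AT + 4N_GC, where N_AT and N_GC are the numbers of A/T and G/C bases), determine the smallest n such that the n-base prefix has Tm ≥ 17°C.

n = 7

First 6 bases: AATACA → Tm = 14°C (< 17°C)
First 7 bases: AATACAC → Tm = 18°C (≥ 17°C)
Each additional base adds 2°C (A/T) or 4°C (G/C), so Tm is non-decreasing in n; n = 7 is the first length to reach 17°C.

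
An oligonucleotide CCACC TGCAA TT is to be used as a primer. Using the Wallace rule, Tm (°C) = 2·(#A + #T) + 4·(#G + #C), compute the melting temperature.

36°C

C=5, A=3, G=1, T=3
AT pairs contribute 6, GC pairs contribute 6.
Tm = 2(6) + 4(6) = 12 + 24 = 36°C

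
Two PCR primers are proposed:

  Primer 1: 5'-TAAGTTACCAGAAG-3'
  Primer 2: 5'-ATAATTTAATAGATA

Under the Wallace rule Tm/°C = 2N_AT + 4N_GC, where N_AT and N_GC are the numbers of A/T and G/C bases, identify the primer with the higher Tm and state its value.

Primer 1, 38°C

Primer 1: A+T=9, G+C=5 → Tm = 2(9)+4(5) = 38°C
Primer 2: A+T=14, G+C=1 → Tm = 2(14)+4(1) = 32°C
38°C vs 32°C → primer 1 is higher.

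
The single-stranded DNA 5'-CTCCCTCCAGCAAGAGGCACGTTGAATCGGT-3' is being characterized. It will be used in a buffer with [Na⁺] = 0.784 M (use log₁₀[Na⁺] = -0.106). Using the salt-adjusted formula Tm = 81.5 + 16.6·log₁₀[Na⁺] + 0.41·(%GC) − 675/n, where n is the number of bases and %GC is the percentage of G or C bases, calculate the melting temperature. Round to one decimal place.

Length n = 31. Counting bases: T=6, A=7, G=8, C=10
G+C = 18, so %GC = 18/31 × 100 = 58.065%
Salt term: 16.6 × (-0.106) = -1.76
GC term: 0.41 × 58.065 = 23.807; length term: −675/31 = −21.774
Tm = 81.5 + (-1.76) + 23.807 − 21.774 = 81.773 → 81.8°C

81.8°C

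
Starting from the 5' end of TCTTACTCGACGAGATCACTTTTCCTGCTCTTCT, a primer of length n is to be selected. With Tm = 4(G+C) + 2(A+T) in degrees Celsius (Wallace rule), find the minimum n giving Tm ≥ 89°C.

First 30 bases: TCTTACTCGACGAGATCACTTTTCCTGCTC → Tm = 88°C (< 89°C)
First 31 bases: TCTTACTCGACGAGATCACTTTTCCTGCTCT → Tm = 90°C (≥ 89°C)
Since every base adds ≥2°C, Tm only increases with n, so the threshold is first crossed at n = 31.

n = 31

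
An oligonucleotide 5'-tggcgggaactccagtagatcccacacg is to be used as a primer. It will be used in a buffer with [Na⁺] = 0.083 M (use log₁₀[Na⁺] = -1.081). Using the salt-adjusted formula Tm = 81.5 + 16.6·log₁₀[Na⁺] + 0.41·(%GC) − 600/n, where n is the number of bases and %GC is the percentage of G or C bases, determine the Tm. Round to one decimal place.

67.0°C

Length n = 28. Counting bases: T=4, G=8, A=7, C=9
G+C = 17, so %GC = 17/28 × 100 = 60.714%
Salt term: 16.6 × (-1.081) = -17.945
GC term: 0.41 × 60.714 = 24.893; length term: −600/28 = −21.429
Tm = 81.5 + (-17.945) + 24.893 − 21.429 = 67.019 → 67.0°C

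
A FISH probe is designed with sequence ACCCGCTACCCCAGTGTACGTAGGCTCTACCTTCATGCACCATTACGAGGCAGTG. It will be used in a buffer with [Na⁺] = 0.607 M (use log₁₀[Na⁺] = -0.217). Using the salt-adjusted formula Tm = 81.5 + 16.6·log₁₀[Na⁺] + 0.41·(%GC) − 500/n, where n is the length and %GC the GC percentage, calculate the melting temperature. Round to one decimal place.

Length n = 55. Base counts: T=12, G=12, C=19, A=12
G+C = 31, so %GC = 31/55 × 100 = 56.364%
Salt term: 16.6 × (-0.217) = -3.602
GC term: 0.41 × 56.364 = 23.109; length term: −500/55 = −9.091
Tm = 81.5 + (-3.602) + 23.109 − 9.091 = 91.916 → 91.9°C

91.9°C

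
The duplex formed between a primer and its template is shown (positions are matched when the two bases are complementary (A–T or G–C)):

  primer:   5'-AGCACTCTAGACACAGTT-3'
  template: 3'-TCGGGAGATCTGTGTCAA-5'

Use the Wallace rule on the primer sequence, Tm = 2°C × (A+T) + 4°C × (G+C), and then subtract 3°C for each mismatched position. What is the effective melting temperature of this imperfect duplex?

Primer base counts: A=6, T=4, G=3, C=5 → A+T=10, G+C=8
Perfect-match Tm = 2(10) + 4(8) = 20 + 32 = 52°C
Mismatches (positions where the bases are not complementary): 1 (at position 4)
Effective Tm = 52 − 1×3 = 52 − 3 = 49°C

49°C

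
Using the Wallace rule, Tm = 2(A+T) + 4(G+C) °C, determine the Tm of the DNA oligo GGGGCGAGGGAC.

44°C

Base counts: T=0, G=8, C=2, A=2
AT pairs contribute 2, GC pairs contribute 10.
Tm = 2×2 + 4×10 = 44°C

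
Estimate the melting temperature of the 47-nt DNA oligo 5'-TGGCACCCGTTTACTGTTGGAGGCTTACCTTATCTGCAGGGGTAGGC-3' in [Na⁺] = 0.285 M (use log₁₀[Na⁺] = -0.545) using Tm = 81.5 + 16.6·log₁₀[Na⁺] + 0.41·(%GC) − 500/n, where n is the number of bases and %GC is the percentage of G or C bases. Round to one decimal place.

84.5°C

Length n = 47. Scanning the sequence gives T=14, C=11, G=15, A=7.
G+C = 26, so %GC = 26/47 × 100 = 55.319%
Salt term: 16.6 × (-0.545) = -9.047
GC term: 0.41 × 55.319 = 22.681; length term: −500/47 = −10.638
Tm = 81.5 + (-9.047) + 22.681 − 10.638 = 84.496 → 84.5°C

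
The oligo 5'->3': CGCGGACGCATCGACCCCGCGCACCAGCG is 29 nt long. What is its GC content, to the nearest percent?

79%

Scanning the sequence gives C=14, T=1, G=9, A=5.
G+C = 9 + 14 = 23 out of 29 bases
%GC = 23/29 × 100 = 79.31% ≈ 79%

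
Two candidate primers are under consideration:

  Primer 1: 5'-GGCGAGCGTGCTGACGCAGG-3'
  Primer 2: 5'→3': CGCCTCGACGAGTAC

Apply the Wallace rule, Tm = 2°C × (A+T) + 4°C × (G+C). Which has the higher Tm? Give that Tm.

Primer 1: A+T=5, G+C=15 → Tm = 2(5)+4(15) = 70°C
Primer 2: A+T=5, G+C=10 → Tm = 2(5)+4(10) = 50°C
70°C vs 50°C → primer 1 is higher.

Primer 1, 70°C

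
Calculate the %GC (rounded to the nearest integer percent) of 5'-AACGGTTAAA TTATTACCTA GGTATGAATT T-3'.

Counting bases: G=5, C=3, A=11, T=12
G+C = 5 + 3 = 8 out of 31 bases
%GC = 8/31 × 100 = 25.81% ≈ 26%

26%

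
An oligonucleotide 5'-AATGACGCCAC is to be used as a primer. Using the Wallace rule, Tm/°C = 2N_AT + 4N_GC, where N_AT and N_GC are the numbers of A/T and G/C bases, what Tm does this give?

34°C

Counting bases: T=1, A=4, C=4, G=2
So N_AT = 5 and N_GC = 6.
Tm = 2(5) + 4(6) = 10 + 24 = 34°C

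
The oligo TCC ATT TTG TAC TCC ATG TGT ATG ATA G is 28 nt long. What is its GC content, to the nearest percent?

Base counts: T=12, C=5, G=5, A=6
G+C = 5 + 5 = 10 out of 28 bases
%GC = 10/28 × 100 = 35.71% ≈ 36%

36%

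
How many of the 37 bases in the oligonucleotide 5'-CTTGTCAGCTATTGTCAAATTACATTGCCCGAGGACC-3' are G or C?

G=7, A=9, T=11, C=10
Total G or C: 7 + 10 = 17

17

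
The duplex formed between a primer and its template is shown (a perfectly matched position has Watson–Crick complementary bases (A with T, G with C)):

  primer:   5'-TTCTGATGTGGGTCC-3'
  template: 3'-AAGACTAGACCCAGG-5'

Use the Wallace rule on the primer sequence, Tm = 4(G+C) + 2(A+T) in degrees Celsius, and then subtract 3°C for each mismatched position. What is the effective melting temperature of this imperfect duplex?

43°C

Primer base counts: A=1, T=6, G=5, C=3 → A+T=7, G+C=8
Perfect-match Tm = 2(7) + 4(8) = 14 + 32 = 46°C
Mismatches (positions where the bases are not complementary): 1 (at position 8)
Effective Tm = 46 − 1×3 = 46 − 3 = 43°C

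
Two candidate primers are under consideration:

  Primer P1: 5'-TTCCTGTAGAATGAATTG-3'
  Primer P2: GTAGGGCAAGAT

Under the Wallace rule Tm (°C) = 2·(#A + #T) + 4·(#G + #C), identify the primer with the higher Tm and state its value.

Primer P1: A+T=12, G+C=6 → Tm = 2(12)+4(6) = 48°C
Primer P2: A+T=6, G+C=6 → Tm = 2(6)+4(6) = 36°C
48°C vs 36°C → primer P1 is higher.

Primer P1, 48°C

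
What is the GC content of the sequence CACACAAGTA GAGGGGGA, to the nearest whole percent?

Counting bases: C=3, T=1, A=7, G=7
G+C = 7 + 3 = 10 out of 18 bases
%GC = 10/18 × 100 = 55.56% ≈ 56%

56%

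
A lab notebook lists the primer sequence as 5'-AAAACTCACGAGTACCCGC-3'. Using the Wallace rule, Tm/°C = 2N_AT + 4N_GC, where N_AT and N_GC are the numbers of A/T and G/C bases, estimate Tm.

Counting bases: C=7, G=3, T=2, A=7
So N_AT = 9 and N_GC = 10.
Tm = 4·10 + 2·9 = 40 + 18 = 58°C

58°C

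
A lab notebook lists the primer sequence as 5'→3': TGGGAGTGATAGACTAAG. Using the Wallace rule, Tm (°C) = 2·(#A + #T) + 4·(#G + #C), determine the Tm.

52°C

Counting bases: C=1, G=7, T=4, A=6
So N_AT = 10 and N_GC = 8.
Tm = 4·8 + 2·10 = 32 + 20 = 52°C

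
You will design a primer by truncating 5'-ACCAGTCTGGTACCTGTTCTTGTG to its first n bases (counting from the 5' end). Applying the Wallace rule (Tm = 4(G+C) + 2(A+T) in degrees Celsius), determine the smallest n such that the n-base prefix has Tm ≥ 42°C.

n = 14

First 13 bases: ACCAGTCTGGTAC → Tm = 40°C (< 42°C)
First 14 bases: ACCAGTCTGGTACC → Tm = 44°C (≥ 42°C)
Each additional base adds 2°C (A/T) or 4°C (G/C), so Tm is non-decreasing in n; n = 14 is the first length to reach 42°C.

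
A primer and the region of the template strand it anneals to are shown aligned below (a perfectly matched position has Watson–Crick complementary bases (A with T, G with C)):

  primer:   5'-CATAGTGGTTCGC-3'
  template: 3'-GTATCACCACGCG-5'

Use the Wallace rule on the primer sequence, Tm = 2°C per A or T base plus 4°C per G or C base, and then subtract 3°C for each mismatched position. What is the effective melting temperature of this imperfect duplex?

37°C

Primer base counts: A=2, T=4, G=4, C=3 → A+T=6, G+C=7
Perfect-match Tm = 2(6) + 4(7) = 12 + 28 = 40°C
Mismatches (positions where the bases are not complementary): 1 (at position 10)
Effective Tm = 40 − 1×3 = 40 − 3 = 37°C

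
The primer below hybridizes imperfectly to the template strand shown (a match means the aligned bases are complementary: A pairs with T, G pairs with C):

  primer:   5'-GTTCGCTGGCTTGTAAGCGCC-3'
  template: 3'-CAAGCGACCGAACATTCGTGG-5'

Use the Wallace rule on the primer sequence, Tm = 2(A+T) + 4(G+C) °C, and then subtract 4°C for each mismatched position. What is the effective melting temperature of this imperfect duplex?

64°C

Primer base counts: A=2, T=6, G=7, C=6 → A+T=8, G+C=13
Perfect-match Tm = 2(8) + 4(13) = 16 + 52 = 68°C
Mismatches (positions where the bases are not complementary): 1 (at position 19)
Effective Tm = 68 − 1×4 = 68 − 4 = 64°C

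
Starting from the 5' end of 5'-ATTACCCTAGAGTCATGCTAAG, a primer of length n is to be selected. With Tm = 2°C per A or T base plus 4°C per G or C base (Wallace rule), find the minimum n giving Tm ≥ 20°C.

First 6 bases: ATTACC → Tm = 16°C (< 20°C)
First 7 bases: ATTACCC → Tm = 20°C (≥ 20°C)
Each additional base adds 2°C (A/T) or 4°C (G/C), so Tm is non-decreasing in n; n = 7 is the first length to reach 20°C.

n = 7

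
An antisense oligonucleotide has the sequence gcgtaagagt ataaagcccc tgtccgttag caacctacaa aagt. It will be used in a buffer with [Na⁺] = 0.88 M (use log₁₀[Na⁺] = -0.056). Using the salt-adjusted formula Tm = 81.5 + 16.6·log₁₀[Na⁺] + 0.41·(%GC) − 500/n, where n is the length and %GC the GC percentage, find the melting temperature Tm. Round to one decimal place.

Length n = 44. Base counts: T=9, C=11, A=15, G=9
G+C = 20, so %GC = 20/44 × 100 = 45.455%
Salt term: 16.6 × (-0.056) = -0.93
GC term: 0.41 × 45.455 = 18.637; length term: −500/44 = −11.364
Tm = 81.5 + (-0.93) + 18.637 − 11.364 = 87.843 → 87.8°C

87.8°C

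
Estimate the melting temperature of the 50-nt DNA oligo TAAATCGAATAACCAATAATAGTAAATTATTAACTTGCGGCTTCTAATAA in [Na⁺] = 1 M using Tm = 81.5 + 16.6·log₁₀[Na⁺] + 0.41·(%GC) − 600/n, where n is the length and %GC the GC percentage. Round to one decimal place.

79.3°C

Length n = 50. A=22, C=7, G=5, T=16
G+C = 12, so %GC = 12/50 × 100 = 24%
Salt term: 16.6 × (0) = 0
GC term: 0.41 × 24 = 9.84; length term: −600/50 = −12
Tm = 81.5 + (0) + 9.84 − 12 = 79.34 → 79.3°C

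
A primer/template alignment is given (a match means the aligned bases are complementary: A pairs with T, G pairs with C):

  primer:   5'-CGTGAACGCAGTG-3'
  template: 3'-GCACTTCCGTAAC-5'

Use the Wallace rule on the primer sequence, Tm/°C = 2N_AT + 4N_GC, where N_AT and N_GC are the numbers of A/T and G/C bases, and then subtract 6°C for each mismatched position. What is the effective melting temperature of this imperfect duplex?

Primer base counts: A=3, T=2, G=5, C=3 → A+T=5, G+C=8
Perfect-match Tm = 2(5) + 4(8) = 10 + 32 = 42°C
Mismatches (positions where the bases are not complementary): 2 (at positions 7, 11)
Effective Tm = 42 − 2×6 = 42 − 12 = 30°C

30°C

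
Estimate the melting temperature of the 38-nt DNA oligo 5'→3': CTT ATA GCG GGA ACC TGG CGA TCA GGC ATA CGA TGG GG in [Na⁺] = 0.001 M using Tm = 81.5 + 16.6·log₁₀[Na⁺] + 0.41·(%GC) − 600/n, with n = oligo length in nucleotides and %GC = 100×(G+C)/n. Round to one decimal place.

39.6°C

Length n = 38. Counting bases: C=8, G=14, A=9, T=7
G+C = 22, so %GC = 22/38 × 100 = 57.895%
Salt term: 16.6 × (-3) = -49.8
GC term: 0.41 × 57.895 = 23.737; length term: −600/38 = −15.789
Tm = 81.5 + (-49.8) + 23.737 − 15.789 = 39.648 → 39.6°C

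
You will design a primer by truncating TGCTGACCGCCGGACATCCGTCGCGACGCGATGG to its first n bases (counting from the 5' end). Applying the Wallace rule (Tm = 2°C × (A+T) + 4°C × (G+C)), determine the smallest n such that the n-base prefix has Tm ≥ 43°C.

n = 13

First 12 bases: TGCTGACCGCCG → Tm = 42°C (< 43°C)
First 13 bases: TGCTGACCGCCGG → Tm = 46°C (≥ 43°C)
Since every base adds ≥2°C, Tm only increases with n, so the threshold is first crossed at n = 13.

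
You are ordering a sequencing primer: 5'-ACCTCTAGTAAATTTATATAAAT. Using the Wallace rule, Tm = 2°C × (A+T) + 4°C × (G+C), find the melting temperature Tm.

54°C

Counting bases: G=1, A=10, T=9, C=3
AT pairs contribute 19, GC pairs contribute 4.
Tm = 4·4 + 2·19 = 16 + 38 = 54°C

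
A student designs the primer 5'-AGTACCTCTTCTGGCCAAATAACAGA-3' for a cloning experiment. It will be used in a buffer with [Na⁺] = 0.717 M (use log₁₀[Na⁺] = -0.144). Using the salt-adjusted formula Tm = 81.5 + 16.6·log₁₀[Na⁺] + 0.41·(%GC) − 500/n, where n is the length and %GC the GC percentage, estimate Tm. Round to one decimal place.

77.2°C

Length n = 26. Base counts: T=6, A=9, C=7, G=4
G+C = 11, so %GC = 11/26 × 100 = 42.308%
Salt term: 16.6 × (-0.144) = -2.39
GC term: 0.41 × 42.308 = 17.346; length term: −500/26 = −19.231
Tm = 81.5 + (-2.39) + 17.346 − 19.231 = 77.225 → 77.2°C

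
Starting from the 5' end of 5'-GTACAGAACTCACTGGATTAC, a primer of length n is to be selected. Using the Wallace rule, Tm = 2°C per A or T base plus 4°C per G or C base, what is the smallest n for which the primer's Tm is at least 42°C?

First 14 bases: GTACAGAACTCACT → Tm = 40°C (< 42°C)
First 15 bases: GTACAGAACTCACTG → Tm = 44°C (≥ 42°C)
Since every base adds ≥2°C, Tm only increases with n, so the threshold is first crossed at n = 15.

n = 15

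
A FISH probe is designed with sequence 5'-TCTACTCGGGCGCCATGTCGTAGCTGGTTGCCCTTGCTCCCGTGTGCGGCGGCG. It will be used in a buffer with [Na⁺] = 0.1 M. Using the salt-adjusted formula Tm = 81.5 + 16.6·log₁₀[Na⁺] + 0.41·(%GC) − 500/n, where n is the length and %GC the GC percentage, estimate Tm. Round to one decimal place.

83.7°C

Length n = 54. T=14, A=3, G=19, C=18
G+C = 37, so %GC = 37/54 × 100 = 68.519%
Salt term: 16.6 × (-1) = -16.6
GC term: 0.41 × 68.519 = 28.093; length term: −500/54 = −9.259
Tm = 81.5 + (-16.6) + 28.093 − 9.259 = 83.734 → 83.7°C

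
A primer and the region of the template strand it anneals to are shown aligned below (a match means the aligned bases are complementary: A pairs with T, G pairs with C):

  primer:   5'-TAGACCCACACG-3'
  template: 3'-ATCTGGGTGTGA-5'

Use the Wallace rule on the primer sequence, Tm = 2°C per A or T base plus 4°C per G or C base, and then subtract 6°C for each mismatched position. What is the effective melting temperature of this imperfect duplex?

32°C

Primer base counts: A=4, T=1, G=2, C=5 → A+T=5, G+C=7
Perfect-match Tm = 2(5) + 4(7) = 10 + 28 = 38°C
Mismatches (positions where the bases are not complementary): 1 (at position 12)
Effective Tm = 38 − 1×6 = 38 − 6 = 32°C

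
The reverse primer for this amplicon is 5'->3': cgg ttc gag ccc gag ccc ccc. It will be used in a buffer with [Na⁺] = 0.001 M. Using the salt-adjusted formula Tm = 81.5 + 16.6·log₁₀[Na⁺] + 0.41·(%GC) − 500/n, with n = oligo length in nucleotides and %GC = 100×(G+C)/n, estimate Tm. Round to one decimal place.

41.1°C

Length n = 21. T=2, C=11, G=6, A=2
G+C = 17, so %GC = 17/21 × 100 = 80.952%
Salt term: 16.6 × (-3) = -49.8
GC term: 0.41 × 80.952 = 33.19; length term: −500/21 = −23.81
Tm = 81.5 + (-49.8) + 33.19 − 23.81 = 41.08 → 41.1°C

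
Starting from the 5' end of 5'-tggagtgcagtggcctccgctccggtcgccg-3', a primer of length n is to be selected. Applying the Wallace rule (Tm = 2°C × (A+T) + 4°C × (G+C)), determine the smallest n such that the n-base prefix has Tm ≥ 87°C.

First 25 bases: TGGAGTGCAGTGGCCTCCGCTCCGG → Tm = 86°C (< 87°C)
First 26 bases: TGGAGTGCAGTGGCCTCCGCTCCGGT → Tm = 88°C (≥ 87°C)
Each additional base adds 2°C (A/T) or 4°C (G/C), so Tm is non-decreasing in n; n = 26 is the first length to reach 87°C.

n = 26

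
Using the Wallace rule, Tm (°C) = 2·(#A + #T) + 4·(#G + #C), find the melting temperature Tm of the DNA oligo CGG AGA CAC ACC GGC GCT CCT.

Scanning the sequence gives A=4, G=6, T=2, C=9.
So N_AT = 6 and N_GC = 15.
Tm = 4·15 + 2·6 = 60 + 12 = 72°C

72°C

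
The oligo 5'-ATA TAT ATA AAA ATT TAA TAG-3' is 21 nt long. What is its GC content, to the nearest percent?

Scanning the sequence gives T=8, A=12, C=0, G=1.
G+C = 1 + 0 = 1 out of 21 bases
%GC = 1/21 × 100 = 4.762% ≈ 5%

5%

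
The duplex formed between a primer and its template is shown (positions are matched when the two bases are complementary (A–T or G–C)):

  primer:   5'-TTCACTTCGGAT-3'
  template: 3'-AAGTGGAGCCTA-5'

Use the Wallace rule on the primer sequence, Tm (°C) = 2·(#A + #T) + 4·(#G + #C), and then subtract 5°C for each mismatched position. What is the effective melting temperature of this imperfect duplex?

29°C

Primer base counts: A=2, T=5, G=2, C=3 → A+T=7, G+C=5
Perfect-match Tm = 2(7) + 4(5) = 14 + 20 = 34°C
Mismatches (positions where the bases are not complementary): 1 (at position 6)
Effective Tm = 34 − 1×5 = 34 − 5 = 29°C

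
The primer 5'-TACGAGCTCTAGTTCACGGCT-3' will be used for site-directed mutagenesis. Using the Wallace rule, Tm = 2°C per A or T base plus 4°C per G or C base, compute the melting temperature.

A=4, T=6, G=5, C=6
A+T = 10, G+C = 11
Tm = 4·11 + 2·10 = 44 + 20 = 64°C

64°C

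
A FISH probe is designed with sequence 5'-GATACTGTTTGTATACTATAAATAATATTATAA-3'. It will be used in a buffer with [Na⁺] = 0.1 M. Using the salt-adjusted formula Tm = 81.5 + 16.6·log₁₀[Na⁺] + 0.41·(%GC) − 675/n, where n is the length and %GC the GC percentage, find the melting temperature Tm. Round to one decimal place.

Length n = 33. Scanning the sequence gives G=3, A=14, T=14, C=2.
G+C = 5, so %GC = 5/33 × 100 = 15.152%
Salt term: 16.6 × (-1) = -16.6
GC term: 0.41 × 15.152 = 6.212; length term: −675/33 = −20.455
Tm = 81.5 + (-16.6) + 6.212 − 20.455 = 50.657 → 50.7°C

50.7°C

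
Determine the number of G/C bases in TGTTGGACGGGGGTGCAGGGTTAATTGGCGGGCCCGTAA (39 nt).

T=9, C=6, A=6, G=18
G+C = 18 + 6 = 24

24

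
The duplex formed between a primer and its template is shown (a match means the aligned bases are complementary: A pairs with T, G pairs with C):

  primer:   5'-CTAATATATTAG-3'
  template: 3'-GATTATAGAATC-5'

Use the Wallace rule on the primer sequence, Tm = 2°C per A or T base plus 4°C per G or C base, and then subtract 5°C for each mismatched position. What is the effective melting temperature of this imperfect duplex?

Primer base counts: A=5, T=5, G=1, C=1 → A+T=10, G+C=2
Perfect-match Tm = 2(10) + 4(2) = 20 + 8 = 28°C
Mismatches (positions where the bases are not complementary): 1 (at position 8)
Effective Tm = 28 − 1×5 = 28 − 5 = 23°C

23°C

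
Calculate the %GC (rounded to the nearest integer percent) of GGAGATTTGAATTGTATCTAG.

C=1, T=8, A=6, G=6
G+C = 6 + 1 = 7 out of 21 bases
%GC = 7/21 × 100 = 33.33% ≈ 33%

33%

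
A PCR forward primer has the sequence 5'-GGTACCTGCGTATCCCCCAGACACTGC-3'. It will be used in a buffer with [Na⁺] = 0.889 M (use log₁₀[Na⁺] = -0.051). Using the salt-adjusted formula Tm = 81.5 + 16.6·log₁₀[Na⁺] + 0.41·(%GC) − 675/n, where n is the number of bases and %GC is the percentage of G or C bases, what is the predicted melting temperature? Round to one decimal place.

81.5°C

Length n = 27. Counting bases: C=11, G=6, T=5, A=5
G+C = 17, so %GC = 17/27 × 100 = 62.963%
Salt term: 16.6 × (-0.051) = -0.847
GC term: 0.41 × 62.963 = 25.815; length term: −675/27 = −25
Tm = 81.5 + (-0.847) + 25.815 − 25 = 81.468 → 81.5°C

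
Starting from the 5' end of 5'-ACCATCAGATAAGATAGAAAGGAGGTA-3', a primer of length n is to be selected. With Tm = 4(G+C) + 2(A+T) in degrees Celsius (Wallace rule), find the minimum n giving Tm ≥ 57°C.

n = 22

First 21 bases: ACCATCAGATAAGATAGAAAG → Tm = 56°C (< 57°C)
First 22 bases: ACCATCAGATAAGATAGAAAGG → Tm = 60°C (≥ 57°C)
Each additional base adds 2°C (A/T) or 4°C (G/C), so Tm is non-decreasing in n; n = 22 is the first length to reach 57°C.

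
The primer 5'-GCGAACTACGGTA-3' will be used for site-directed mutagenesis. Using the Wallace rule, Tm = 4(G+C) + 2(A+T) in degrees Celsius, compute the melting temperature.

40°C

Base counts: T=2, A=4, G=4, C=3
AT pairs contribute 6, GC pairs contribute 7.
Tm = 2×6 + 4×7 = 40°C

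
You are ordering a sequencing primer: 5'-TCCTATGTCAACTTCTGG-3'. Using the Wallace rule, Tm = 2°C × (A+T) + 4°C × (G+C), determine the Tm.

52°C

T=7, C=5, G=3, A=3
So N_AT = 10 and N_GC = 8.
Tm = 2(10) + 4(8) = 20 + 32 = 52°C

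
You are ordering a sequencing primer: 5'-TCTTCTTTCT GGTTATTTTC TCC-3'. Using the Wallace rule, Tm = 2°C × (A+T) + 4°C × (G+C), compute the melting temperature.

Scanning the sequence gives G=2, A=1, C=6, T=14.
A+T = 15, G+C = 8
Tm = 4·8 + 2·15 = 32 + 30 = 62°C

62°C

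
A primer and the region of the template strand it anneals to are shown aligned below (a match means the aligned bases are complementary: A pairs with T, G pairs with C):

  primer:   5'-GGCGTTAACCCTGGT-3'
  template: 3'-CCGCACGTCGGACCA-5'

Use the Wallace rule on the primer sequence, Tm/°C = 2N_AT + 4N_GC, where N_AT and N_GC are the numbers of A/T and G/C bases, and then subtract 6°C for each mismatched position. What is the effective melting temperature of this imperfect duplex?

30°C

Primer base counts: A=2, T=4, G=5, C=4 → A+T=6, G+C=9
Perfect-match Tm = 2(6) + 4(9) = 12 + 36 = 48°C
Mismatches (positions where the bases are not complementary): 3 (at positions 6, 7, 9)
Effective Tm = 48 − 3×6 = 48 − 18 = 30°C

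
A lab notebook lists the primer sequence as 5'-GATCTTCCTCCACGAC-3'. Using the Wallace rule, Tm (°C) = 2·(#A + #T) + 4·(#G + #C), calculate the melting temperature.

50°C

Base counts: G=2, T=4, C=7, A=3
So N_AT = 7 and N_GC = 9.
Tm = 4·9 + 2·7 = 36 + 14 = 50°C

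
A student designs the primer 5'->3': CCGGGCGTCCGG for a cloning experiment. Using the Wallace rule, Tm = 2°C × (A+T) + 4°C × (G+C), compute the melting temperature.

Base counts: C=5, G=6, T=1, A=0
So N_AT = 1 and N_GC = 11.
Tm = 4·11 + 2·1 = 44 + 2 = 46°C

46°C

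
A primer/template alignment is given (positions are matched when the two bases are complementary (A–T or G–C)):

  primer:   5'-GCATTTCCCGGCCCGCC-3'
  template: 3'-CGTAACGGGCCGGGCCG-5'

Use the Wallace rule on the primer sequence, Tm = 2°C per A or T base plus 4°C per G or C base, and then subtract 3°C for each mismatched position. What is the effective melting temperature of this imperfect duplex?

Primer base counts: A=1, T=3, G=4, C=9 → A+T=4, G+C=13
Perfect-match Tm = 2(4) + 4(13) = 8 + 52 = 60°C
Mismatches (positions where the bases are not complementary): 2 (at positions 6, 16)
Effective Tm = 60 − 2×3 = 60 − 6 = 54°C

54°C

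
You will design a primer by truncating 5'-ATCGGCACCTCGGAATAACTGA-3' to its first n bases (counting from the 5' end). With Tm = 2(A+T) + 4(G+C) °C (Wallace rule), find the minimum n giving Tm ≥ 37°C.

n = 12

First 11 bases: ATCGGCACCTC → Tm = 36°C (< 37°C)
First 12 bases: ATCGGCACCTCG → Tm = 40°C (≥ 37°C)
Since every base adds ≥2°C, Tm only increases with n, so the threshold is first crossed at n = 12.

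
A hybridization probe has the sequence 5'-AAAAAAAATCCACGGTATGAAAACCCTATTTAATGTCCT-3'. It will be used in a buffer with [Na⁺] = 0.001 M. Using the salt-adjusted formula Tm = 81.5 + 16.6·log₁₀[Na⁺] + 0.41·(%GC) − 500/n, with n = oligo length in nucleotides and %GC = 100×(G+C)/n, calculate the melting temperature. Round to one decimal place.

31.5°C

Length n = 39. Counting bases: C=8, G=4, T=10, A=17
G+C = 12, so %GC = 12/39 × 100 = 30.769%
Salt term: 16.6 × (-3) = -49.8
GC term: 0.41 × 30.769 = 12.615; length term: −500/39 = −12.821
Tm = 81.5 + (-49.8) + 12.615 − 12.821 = 31.494 → 31.5°C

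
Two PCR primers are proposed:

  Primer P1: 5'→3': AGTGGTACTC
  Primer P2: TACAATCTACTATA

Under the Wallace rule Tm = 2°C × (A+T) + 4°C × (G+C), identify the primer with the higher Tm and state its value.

Primer P2, 34°C

Primer P1: A+T=5, G+C=5 → Tm = 2(5)+4(5) = 30°C
Primer P2: A+T=11, G+C=3 → Tm = 2(11)+4(3) = 34°C
30°C vs 34°C → primer P2 is higher.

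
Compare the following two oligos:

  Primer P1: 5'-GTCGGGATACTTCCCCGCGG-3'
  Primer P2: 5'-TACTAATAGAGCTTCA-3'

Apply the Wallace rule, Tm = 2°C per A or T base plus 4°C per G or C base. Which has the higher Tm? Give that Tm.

Primer P1: A+T=6, G+C=14 → Tm = 2(6)+4(14) = 68°C
Primer P2: A+T=11, G+C=5 → Tm = 2(11)+4(5) = 42°C
68°C vs 42°C → primer P1 is higher.

Primer P1, 68°C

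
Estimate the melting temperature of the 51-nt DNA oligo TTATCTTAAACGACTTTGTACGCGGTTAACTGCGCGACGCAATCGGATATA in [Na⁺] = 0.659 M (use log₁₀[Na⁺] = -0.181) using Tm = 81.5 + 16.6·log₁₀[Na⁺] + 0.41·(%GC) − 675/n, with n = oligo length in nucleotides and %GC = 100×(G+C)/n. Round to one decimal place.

82.9°C

Length n = 51. T=15, C=11, A=14, G=11
G+C = 22, so %GC = 22/51 × 100 = 43.137%
Salt term: 16.6 × (-0.181) = -3.005
GC term: 0.41 × 43.137 = 17.686; length term: −675/51 = −13.235
Tm = 81.5 + (-3.005) + 17.686 − 13.235 = 82.946 → 82.9°C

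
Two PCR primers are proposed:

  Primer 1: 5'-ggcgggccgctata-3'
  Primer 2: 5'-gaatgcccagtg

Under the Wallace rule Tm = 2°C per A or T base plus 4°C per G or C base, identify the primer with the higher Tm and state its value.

Primer 1: A+T=4, G+C=10 → Tm = 2(4)+4(10) = 48°C
Primer 2: A+T=5, G+C=7 → Tm = 2(5)+4(7) = 38°C
48°C vs 38°C → primer 1 is higher.

Primer 1, 48°C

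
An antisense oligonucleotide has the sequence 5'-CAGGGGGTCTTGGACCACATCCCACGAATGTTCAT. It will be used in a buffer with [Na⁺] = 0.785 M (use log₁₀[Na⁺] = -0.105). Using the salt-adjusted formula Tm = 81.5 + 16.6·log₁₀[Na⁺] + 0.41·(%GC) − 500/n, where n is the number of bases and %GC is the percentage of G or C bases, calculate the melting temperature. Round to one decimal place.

87.7°C

Length n = 35. Counting bases: C=10, T=8, G=9, A=8
G+C = 19, so %GC = 19/35 × 100 = 54.286%
Salt term: 16.6 × (-0.105) = -1.743
GC term: 0.41 × 54.286 = 22.257; length term: −500/35 = −14.286
Tm = 81.5 + (-1.743) + 22.257 − 14.286 = 87.728 → 87.7°C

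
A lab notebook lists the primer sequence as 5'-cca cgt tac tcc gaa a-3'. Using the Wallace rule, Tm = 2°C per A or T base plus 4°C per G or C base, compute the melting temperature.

Base counts: C=6, G=2, A=5, T=3
AT pairs contribute 8, GC pairs contribute 8.
Tm = 4·8 + 2·8 = 32 + 16 = 48°C

48°C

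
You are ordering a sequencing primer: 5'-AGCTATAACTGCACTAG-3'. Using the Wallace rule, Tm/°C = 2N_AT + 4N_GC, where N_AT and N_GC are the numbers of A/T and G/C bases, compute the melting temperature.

C=4, A=6, T=4, G=3
So N_AT = 10 and N_GC = 7.
Tm = 2(10) + 4(7) = 20 + 28 = 48°C

48°C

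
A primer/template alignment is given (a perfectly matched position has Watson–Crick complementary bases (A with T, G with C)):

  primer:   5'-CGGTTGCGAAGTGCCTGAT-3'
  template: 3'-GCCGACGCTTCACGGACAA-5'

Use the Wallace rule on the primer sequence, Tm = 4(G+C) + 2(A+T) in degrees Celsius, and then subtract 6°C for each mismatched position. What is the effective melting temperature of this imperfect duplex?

Primer base counts: A=3, T=5, G=7, C=4 → A+T=8, G+C=11
Perfect-match Tm = 2(8) + 4(11) = 16 + 44 = 60°C
Mismatches (positions where the bases are not complementary): 2 (at positions 4, 18)
Effective Tm = 60 − 2×6 = 60 − 12 = 48°C

48°C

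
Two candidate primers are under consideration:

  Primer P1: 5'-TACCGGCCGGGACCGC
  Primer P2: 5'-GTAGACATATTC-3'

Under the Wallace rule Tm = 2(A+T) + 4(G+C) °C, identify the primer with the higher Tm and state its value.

Primer P1: A+T=3, G+C=13 → Tm = 2(3)+4(13) = 58°C
Primer P2: A+T=8, G+C=4 → Tm = 2(8)+4(4) = 32°C
58°C vs 32°C → primer P1 is higher.

Primer P1, 58°C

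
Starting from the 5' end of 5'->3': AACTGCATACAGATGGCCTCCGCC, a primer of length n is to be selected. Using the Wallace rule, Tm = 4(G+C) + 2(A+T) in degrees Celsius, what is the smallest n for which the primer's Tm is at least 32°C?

First 11 bases: AACTGCATACA → Tm = 30°C (< 32°C)
First 12 bases: AACTGCATACAG → Tm = 34°C (≥ 32°C)
Each additional base adds 2°C (A/T) or 4°C (G/C), so Tm is non-decreasing in n; n = 12 is the first length to reach 32°C.

n = 12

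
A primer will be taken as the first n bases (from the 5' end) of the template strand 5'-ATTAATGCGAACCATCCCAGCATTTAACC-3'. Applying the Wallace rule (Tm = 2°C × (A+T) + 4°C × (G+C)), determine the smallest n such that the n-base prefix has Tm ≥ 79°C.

First 28 bases: ATTAATGCGAACCATCCCAGCATTTAAC → Tm = 78°C (< 79°C)
First 29 bases: ATTAATGCGAACCATCCCAGCATTTAACC → Tm = 82°C (≥ 79°C)
Since every base adds ≥2°C, Tm only increases with n, so the threshold is first crossed at n = 29.

n = 29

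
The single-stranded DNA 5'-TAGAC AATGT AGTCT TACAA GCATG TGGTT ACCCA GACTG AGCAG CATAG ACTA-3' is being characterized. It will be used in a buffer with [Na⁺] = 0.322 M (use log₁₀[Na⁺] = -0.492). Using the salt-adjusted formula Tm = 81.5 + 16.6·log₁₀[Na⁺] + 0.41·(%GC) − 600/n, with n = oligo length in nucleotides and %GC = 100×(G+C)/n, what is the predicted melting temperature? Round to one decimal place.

Length n = 54. Base counts: A=18, C=11, T=13, G=12
G+C = 23, so %GC = 23/54 × 100 = 42.593%
Salt term: 16.6 × (-0.492) = -8.167
GC term: 0.41 × 42.593 = 17.463; length term: −600/54 = −11.111
Tm = 81.5 + (-8.167) + 17.463 − 11.111 = 79.685 → 79.7°C

79.7°C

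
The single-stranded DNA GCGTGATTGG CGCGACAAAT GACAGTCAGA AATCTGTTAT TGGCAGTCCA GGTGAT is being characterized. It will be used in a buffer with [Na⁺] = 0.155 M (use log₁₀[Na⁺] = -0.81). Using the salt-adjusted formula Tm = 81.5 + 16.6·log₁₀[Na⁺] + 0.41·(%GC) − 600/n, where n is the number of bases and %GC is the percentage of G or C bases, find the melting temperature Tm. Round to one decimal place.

77.1°C

Length n = 56. G=17, T=14, A=15, C=10
G+C = 27, so %GC = 27/56 × 100 = 48.214%
Salt term: 16.6 × (-0.81) = -13.446
GC term: 0.41 × 48.214 = 19.768; length term: −600/56 = −10.714
Tm = 81.5 + (-13.446) + 19.768 − 10.714 = 77.108 → 77.1°C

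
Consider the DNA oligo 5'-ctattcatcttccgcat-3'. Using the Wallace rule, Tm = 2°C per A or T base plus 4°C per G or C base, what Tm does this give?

48°C

Base counts: A=3, G=1, T=7, C=6
So N_AT = 10 and N_GC = 7.
Tm = 2(10) + 4(7) = 20 + 28 = 48°C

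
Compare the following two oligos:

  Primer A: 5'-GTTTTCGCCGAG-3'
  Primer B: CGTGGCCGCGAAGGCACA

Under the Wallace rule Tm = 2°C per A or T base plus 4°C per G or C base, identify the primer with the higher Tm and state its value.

Primer A: A+T=5, G+C=7 → Tm = 2(5)+4(7) = 38°C
Primer B: A+T=5, G+C=13 → Tm = 2(5)+4(13) = 62°C
38°C vs 62°C → primer B is higher.

Primer B, 62°C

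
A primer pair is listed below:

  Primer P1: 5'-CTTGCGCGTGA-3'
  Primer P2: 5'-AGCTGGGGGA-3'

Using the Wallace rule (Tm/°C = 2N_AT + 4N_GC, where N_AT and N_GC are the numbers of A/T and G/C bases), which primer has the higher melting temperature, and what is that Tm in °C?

Primer P1: A+T=4, G+C=7 → Tm = 2(4)+4(7) = 36°C
Primer P2: A+T=3, G+C=7 → Tm = 2(3)+4(7) = 34°C
36°C vs 34°C → primer P1 is higher.

Primer P1, 36°C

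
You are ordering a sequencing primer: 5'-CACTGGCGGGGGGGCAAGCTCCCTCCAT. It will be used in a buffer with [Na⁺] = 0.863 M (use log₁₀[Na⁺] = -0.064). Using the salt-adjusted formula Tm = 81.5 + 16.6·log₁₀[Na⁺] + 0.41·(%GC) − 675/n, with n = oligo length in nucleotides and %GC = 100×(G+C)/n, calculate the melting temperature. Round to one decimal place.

Length n = 28. G=10, T=4, C=10, A=4
G+C = 20, so %GC = 20/28 × 100 = 71.429%
Salt term: 16.6 × (-0.064) = -1.062
GC term: 0.41 × 71.429 = 29.286; length term: −675/28 = −24.107
Tm = 81.5 + (-1.062) + 29.286 − 24.107 = 85.617 → 85.6°C

85.6°C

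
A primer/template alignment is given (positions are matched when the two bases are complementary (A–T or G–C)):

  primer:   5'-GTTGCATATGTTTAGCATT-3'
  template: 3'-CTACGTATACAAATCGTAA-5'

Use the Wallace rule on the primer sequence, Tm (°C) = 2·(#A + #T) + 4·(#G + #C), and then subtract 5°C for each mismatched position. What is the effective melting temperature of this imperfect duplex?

Primer base counts: A=4, T=9, G=4, C=2 → A+T=13, G+C=6
Perfect-match Tm = 2(13) + 4(6) = 26 + 24 = 50°C
Mismatches (positions where the bases are not complementary): 1 (at position 2)
Effective Tm = 50 − 1×5 = 50 − 5 = 45°C

45°C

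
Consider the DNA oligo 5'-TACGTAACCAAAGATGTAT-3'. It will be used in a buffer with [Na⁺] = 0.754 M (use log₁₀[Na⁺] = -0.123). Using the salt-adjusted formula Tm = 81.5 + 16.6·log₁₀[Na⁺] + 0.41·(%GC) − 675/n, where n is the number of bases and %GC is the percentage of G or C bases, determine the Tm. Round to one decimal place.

56.9°C

Length n = 19. Base counts: G=3, C=3, A=8, T=5
G+C = 6, so %GC = 6/19 × 100 = 31.579%
Salt term: 16.6 × (-0.123) = -2.042
GC term: 0.41 × 31.579 = 12.947; length term: −675/19 = −35.526
Tm = 81.5 + (-2.042) + 12.947 − 35.526 = 56.879 → 56.9°C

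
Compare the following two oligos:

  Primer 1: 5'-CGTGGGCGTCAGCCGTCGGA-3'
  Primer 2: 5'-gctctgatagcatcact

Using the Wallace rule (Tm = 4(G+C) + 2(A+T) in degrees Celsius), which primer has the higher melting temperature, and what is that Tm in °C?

Primer 1: A+T=5, G+C=15 → Tm = 2(5)+4(15) = 70°C
Primer 2: A+T=9, G+C=8 → Tm = 2(9)+4(8) = 50°C
70°C vs 50°C → primer 1 is higher.

Primer 1, 70°C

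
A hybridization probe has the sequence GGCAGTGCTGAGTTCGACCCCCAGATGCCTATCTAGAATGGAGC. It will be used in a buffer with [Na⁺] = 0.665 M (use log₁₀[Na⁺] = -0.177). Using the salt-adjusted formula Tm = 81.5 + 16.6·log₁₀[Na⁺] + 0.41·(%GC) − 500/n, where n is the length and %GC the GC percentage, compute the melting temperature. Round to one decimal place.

90.5°C

Length n = 44. Base counts: A=10, C=12, T=9, G=13
G+C = 25, so %GC = 25/44 × 100 = 56.818%
Salt term: 16.6 × (-0.177) = -2.938
GC term: 0.41 × 56.818 = 23.295; length term: −500/44 = −11.364
Tm = 81.5 + (-2.938) + 23.295 − 11.364 = 90.493 → 90.5°C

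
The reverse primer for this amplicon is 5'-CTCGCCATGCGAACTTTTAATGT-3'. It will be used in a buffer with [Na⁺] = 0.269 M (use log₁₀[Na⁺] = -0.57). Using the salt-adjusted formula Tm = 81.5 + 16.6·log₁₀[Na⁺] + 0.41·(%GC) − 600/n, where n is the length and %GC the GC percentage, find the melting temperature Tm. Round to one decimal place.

63.8°C

Length n = 23. C=6, A=5, G=4, T=8
G+C = 10, so %GC = 10/23 × 100 = 43.478%
Salt term: 16.6 × (-0.57) = -9.462
GC term: 0.41 × 43.478 = 17.826; length term: −600/23 = −26.087
Tm = 81.5 + (-9.462) + 17.826 − 26.087 = 63.777 → 63.8°C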